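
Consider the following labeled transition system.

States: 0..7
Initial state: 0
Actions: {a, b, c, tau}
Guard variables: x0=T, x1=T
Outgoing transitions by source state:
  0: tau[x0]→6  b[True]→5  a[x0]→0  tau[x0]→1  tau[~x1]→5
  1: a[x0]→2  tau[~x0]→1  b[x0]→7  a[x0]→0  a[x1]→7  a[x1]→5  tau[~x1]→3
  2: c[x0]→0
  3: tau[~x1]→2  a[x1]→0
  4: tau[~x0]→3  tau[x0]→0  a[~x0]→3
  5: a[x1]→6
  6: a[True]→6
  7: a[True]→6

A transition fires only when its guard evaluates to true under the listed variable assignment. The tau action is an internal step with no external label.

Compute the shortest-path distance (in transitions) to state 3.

Answer: UNREACHABLE

Analysis:
Breadth-first toward 3:
  depth 0: {0}
  depth 1: {1,5,6}
  depth 2: {2,7}
3 never appears.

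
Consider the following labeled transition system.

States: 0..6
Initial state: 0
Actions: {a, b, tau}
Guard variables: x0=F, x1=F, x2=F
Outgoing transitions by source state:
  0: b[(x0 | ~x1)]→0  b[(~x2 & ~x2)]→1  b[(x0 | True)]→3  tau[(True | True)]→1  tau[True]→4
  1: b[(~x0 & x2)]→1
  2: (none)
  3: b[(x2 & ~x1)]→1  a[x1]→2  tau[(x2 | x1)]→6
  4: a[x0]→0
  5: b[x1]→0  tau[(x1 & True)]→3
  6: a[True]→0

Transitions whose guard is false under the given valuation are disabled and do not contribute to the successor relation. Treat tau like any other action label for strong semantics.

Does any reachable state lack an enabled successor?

Answer: DEADLOCK at state 1

Working:
R = {0,1,3,4}
  0: b→0  b→1  b→3  tau→1  tau→4  [5 exit(s)]
  1: ∅  [STUCK]
  3: ∅  [STUCK]
  4: ∅  [STUCK]
witness 1: b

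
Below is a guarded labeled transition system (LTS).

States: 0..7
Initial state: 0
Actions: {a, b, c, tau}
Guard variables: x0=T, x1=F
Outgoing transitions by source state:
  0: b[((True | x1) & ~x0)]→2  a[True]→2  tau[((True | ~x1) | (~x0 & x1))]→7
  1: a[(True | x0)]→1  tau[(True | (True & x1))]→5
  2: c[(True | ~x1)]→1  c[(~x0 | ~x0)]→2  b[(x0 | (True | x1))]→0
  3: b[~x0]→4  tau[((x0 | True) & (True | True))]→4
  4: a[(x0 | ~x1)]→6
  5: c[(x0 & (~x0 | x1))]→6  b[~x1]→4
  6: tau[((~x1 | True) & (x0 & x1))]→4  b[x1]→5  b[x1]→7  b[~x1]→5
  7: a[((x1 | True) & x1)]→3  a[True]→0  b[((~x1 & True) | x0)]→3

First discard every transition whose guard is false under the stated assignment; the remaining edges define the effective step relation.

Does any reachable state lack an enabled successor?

Answer: DEADLOCK-FREE

Trace:
Reachable = {0,1,2,3,4,5,6,7}
  0: a→2  tau→7  [2 out]
  1: a→1  tau→5  [2 out]
  2: b→0  c→1  [2 out]
  3: tau→4  [1 out]
  4: a→6  [1 out]
  5: b→4  [1 out]
  6: b→5  [1 out]
  7: a→0  b→3  [2 out]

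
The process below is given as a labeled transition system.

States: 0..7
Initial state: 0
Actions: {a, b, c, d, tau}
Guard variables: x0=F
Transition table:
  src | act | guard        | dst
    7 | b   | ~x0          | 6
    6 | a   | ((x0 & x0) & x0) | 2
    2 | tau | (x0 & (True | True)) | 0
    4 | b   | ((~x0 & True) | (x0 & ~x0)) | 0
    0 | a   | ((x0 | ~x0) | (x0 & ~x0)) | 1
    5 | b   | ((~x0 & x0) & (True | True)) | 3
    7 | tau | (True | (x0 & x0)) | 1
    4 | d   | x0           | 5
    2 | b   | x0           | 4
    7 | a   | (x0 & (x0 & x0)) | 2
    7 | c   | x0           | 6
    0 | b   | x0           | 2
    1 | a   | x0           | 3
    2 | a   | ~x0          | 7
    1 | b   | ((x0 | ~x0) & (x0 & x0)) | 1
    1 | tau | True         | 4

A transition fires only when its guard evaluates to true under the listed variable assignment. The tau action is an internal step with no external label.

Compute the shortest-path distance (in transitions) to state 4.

Answer: 2

Trace:
Layered search for 4:
  L0 = {0}
  L1 = {1}
  L2 = {4}
depth(4)=2, e.g. a·tau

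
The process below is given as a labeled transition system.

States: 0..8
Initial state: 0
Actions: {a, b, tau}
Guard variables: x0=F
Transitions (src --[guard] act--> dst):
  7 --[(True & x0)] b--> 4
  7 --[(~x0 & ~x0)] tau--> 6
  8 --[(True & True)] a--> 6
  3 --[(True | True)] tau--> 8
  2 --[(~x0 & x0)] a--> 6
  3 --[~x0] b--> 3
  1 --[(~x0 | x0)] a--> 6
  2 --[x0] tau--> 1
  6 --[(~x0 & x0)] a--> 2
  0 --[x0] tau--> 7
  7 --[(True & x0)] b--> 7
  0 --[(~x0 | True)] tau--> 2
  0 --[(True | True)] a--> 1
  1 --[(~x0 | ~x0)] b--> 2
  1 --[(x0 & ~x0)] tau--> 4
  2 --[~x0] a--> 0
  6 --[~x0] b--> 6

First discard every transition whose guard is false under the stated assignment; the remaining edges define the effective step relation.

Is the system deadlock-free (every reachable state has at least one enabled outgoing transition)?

Reach set: {0,1,2,6}
  0: a→1  tau→2  [deg 2]
  1: a→6  b→2  [deg 2]
  2: a→0  [deg 1]
  6: b→6  [deg 1]

Answer: DEADLOCK-FREE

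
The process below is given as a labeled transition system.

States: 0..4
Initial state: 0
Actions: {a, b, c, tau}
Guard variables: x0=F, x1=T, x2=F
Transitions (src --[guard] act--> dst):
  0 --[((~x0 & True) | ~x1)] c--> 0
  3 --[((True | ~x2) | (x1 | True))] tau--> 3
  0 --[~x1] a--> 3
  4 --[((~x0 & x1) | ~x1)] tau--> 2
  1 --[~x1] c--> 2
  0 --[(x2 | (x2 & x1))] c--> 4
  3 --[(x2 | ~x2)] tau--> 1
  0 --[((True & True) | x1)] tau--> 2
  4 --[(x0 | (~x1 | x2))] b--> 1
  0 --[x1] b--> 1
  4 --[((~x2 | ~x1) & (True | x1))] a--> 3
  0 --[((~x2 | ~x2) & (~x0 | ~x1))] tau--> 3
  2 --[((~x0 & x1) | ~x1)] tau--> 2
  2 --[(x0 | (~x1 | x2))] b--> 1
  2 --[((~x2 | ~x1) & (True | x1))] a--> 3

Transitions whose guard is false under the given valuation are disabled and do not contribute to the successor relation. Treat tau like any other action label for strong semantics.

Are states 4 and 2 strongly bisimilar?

Refine partition for ~:
  round 0: {{0,1,2,3,4}}
  round 1: {{0},{1},{2,4},{3}}
Fixed point at round 2; 4 class(es).
[4]={2,4}  [2]={2,4}

Answer: BISIMILAR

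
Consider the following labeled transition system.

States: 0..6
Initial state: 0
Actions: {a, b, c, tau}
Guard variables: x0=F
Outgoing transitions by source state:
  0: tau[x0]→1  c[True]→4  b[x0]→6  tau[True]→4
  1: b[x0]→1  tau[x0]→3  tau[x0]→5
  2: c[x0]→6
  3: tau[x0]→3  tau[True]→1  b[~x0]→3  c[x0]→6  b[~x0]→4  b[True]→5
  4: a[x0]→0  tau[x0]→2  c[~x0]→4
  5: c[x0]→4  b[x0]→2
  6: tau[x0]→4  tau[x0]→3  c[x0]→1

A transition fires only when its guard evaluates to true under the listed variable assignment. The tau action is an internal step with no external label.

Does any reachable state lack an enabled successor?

R = {0,4}
  0: c→4  tau→4  [2 exit(s)]
  4: c→4  [1 exit(s)]

Answer: DEADLOCK-FREE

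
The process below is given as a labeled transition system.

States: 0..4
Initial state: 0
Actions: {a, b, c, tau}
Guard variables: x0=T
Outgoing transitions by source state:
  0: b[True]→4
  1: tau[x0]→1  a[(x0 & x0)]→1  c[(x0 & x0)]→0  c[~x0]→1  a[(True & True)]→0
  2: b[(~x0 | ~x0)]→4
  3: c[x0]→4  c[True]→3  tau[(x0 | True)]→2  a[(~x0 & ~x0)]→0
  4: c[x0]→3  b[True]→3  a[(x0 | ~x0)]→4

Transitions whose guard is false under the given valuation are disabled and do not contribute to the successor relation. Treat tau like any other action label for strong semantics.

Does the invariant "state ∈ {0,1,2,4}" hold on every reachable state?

Answer: INVARIANT VIOLATED at state 3

Working:
Inv-set: {0,1,2,4}
Reachable = {0,2,3,4}
  0: safe
  2: safe
  3: VIOLATES
  4: safe
reach 3 via b·c — violates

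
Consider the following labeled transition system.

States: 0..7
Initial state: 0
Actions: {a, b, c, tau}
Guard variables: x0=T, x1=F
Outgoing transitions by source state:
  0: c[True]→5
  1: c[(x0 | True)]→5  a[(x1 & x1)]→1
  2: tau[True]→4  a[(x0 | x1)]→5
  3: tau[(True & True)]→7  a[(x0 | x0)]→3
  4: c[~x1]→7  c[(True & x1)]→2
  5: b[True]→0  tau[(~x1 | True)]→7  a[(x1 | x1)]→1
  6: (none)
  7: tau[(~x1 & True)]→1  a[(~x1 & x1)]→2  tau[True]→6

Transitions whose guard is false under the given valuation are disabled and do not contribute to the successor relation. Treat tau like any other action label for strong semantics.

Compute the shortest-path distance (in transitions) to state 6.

BFS to 6:
  L0 = {0}
  L1 = {5}
  L2 = {7}
  L3 = {1,6}
depth(6)=3, e.g. c·tau·tau

Answer: 3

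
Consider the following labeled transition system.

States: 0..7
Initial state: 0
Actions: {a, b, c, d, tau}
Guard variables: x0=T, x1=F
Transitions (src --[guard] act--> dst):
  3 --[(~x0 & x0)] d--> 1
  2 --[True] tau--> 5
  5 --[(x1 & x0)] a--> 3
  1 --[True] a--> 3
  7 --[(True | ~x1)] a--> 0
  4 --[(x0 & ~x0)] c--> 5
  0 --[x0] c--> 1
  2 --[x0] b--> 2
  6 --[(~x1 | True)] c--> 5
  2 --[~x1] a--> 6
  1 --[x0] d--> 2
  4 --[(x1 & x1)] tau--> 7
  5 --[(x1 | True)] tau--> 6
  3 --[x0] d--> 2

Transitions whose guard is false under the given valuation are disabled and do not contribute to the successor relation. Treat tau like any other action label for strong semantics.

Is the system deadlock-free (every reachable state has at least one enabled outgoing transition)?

Answer: DEADLOCK-FREE

Trace:
Reach set: {0,1,2,3,5,6}
  0: c→1  [1 out]
  1: a→3  d→2  [2 out]
  2: a→6  b→2  tau→5  [3 out]
  3: d→2  [1 out]
  5: tau→6  [1 out]
  6: c→5  [1 out]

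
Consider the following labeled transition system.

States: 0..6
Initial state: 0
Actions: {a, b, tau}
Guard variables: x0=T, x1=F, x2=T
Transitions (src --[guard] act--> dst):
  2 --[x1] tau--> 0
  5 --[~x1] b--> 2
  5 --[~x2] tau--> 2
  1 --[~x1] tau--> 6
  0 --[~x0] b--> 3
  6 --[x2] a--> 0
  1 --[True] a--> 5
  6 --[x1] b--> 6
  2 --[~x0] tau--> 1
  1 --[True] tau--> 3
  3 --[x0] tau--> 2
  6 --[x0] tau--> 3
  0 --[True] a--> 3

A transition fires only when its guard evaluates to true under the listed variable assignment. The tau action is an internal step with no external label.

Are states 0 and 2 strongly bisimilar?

Answer: NOT BISIMILAR

Working:
Bisimulation quotient by refinement:
  round 0: {{0,1,2,3,4,5,6}}
  round 1: {{0},{1,6},{2,4},{3},{5}}
  round 2: {{0},{1},{2,4},{3},{5},{6}}
Fixed point at round 3; 6 class(es).
class of 0: {0}; class of 2: {2,4}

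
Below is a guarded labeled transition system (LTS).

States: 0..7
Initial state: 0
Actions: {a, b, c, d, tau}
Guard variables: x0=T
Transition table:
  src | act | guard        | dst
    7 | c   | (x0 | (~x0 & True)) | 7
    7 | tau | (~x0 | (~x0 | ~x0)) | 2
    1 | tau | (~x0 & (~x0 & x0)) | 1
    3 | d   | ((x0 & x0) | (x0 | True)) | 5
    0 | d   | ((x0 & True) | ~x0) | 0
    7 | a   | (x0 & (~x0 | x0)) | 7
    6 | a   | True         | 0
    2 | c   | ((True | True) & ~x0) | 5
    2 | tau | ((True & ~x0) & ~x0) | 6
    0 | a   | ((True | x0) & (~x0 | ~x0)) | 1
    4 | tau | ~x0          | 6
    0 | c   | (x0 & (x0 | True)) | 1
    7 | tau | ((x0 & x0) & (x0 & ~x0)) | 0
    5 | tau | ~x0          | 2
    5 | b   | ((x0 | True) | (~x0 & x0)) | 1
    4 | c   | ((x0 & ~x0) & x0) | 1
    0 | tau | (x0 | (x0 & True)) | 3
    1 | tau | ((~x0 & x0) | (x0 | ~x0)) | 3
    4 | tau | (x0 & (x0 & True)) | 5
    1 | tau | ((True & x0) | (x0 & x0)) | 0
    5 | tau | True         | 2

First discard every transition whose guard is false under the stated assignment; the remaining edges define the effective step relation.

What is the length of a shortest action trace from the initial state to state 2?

Answer: 3

Analysis:
Layered search for 2:
  L0 = {0}
  L1 = {1,3}
  L2 = {5}
  L3 = {2}
first hit 2 at d=3 via tau·d·tau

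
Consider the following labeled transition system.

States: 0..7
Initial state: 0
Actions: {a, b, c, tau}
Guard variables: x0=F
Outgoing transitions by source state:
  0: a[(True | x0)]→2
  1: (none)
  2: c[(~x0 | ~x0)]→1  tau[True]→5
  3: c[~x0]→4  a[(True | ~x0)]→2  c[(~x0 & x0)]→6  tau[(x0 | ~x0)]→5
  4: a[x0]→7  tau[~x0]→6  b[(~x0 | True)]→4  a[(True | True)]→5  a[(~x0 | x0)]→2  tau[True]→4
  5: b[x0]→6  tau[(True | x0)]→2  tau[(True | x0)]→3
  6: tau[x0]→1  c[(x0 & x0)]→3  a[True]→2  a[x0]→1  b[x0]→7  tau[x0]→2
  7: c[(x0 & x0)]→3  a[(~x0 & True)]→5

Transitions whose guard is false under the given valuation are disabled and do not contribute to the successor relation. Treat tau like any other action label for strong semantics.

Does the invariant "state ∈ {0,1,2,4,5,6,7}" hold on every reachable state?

Answer: INVARIANT VIOLATED at state 3

Working:
Allowed set {0,1,2,4,5,6,7}
R = {0,1,2,3,4,5,6}
  0: ok
  1: ok
  2: ok
  3: ✗ unsafe
  4: ok
  5: ok
  6: ok
witness against invariant: a·tau·tau → 3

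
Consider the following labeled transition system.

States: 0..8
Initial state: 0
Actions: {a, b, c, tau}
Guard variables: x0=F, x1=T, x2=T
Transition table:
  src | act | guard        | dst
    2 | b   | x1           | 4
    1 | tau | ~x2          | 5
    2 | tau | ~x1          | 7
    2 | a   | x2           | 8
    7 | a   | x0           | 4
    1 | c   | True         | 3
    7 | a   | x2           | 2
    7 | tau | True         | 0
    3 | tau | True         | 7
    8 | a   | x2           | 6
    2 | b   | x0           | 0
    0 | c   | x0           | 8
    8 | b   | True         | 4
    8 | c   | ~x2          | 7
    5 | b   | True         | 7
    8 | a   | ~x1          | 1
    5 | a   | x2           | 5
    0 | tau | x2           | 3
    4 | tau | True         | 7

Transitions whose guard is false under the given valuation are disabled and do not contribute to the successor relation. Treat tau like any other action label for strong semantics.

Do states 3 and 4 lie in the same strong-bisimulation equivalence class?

Answer: BISIMILAR

Analysis:
Bisimulation quotient by refinement:
  π0 = {{0,1,2,3,4,5,6,7,8}}
  π1 = {{0,3,4},{1},{2,5,8},{6},{7}}
  π2 = {{0},{1},{2},{3,4},{5},{6},{7},{8}}
stable after 3 split(s): 8 block(s)
3∈{3,4}, 4∈{3,4}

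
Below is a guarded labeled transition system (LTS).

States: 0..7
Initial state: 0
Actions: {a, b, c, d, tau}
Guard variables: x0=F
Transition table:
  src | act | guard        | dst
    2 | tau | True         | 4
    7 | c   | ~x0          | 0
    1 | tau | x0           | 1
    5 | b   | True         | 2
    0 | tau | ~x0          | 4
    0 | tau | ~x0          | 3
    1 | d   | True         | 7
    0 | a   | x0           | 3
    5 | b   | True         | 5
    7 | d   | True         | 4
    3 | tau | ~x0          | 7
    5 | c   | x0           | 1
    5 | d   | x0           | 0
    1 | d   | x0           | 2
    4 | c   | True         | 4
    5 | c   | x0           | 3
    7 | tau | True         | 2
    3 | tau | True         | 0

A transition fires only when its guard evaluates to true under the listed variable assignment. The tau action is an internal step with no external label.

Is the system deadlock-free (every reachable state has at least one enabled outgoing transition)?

Answer: DEADLOCK-FREE

Analysis:
Reachable = {0,2,3,4,7}
  0: tau→3  tau→4  [2 out]
  2: tau→4  [1 out]
  3: tau→0  tau→7  [2 out]
  4: c→4  [1 out]
  7: c→0  d→4  tau→2  [3 out]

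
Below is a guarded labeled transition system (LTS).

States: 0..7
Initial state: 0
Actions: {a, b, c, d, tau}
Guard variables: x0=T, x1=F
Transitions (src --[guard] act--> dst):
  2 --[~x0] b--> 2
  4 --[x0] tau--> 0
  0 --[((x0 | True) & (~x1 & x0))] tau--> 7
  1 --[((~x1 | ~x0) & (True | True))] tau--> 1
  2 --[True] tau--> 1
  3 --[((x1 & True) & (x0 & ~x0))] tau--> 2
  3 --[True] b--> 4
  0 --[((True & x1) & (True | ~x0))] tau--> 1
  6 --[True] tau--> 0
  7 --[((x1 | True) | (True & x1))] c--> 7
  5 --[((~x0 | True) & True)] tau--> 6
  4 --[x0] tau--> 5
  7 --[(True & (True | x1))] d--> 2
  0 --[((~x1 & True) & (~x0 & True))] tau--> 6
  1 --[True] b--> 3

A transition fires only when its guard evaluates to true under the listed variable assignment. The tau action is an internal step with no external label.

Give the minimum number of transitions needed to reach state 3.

Answer: 4

Working:
Breadth-first toward 3:
  depth 0: {0}
  depth 1: {7}
  depth 2: {2}
  depth 3: {1}
  depth 4: {3}
depth(3)=4, e.g. tau·d·tau·b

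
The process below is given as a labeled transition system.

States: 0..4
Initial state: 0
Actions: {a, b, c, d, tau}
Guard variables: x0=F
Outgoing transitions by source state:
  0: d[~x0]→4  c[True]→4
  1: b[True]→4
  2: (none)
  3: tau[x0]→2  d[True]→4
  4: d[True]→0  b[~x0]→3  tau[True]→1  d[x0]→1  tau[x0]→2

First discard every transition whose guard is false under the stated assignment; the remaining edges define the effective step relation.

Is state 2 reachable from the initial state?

Answer: UNREACHABLE

Analysis:
After dropping false guards: 7 live edges.
Layer 0: {0}
Layer 1: {4}  cumulative {0,4}
Layer 2: {1,3}  cumulative {0,1,3,4}
Reachable = {0,1,3,4}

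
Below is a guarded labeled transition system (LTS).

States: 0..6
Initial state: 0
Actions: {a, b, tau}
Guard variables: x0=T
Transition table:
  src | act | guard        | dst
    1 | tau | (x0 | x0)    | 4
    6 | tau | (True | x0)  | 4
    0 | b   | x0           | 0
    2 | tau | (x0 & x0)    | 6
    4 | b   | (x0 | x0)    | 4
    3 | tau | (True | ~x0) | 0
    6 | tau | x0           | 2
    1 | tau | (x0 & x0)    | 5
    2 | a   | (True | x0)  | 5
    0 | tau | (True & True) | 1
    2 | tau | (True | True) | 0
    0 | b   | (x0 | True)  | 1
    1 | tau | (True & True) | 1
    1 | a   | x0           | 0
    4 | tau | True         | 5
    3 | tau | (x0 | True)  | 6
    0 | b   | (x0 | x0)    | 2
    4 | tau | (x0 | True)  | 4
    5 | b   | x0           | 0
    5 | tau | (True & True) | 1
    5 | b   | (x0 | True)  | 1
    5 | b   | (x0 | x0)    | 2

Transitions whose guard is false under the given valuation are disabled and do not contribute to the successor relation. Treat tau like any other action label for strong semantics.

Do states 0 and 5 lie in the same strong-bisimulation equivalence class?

Answer: BISIMILAR

Trace:
Compute ~ classes (split until stable):
  π0 = {{0,1,2,3,4,5,6}}
  π1 = {{0,4,5},{1,2},{3,6}}
  π2 = {{0,5},{1},{2},{3},{4},{6}}
Fixed point at round 3; 6 class(es).
[0]={0,5}  [5]={0,5}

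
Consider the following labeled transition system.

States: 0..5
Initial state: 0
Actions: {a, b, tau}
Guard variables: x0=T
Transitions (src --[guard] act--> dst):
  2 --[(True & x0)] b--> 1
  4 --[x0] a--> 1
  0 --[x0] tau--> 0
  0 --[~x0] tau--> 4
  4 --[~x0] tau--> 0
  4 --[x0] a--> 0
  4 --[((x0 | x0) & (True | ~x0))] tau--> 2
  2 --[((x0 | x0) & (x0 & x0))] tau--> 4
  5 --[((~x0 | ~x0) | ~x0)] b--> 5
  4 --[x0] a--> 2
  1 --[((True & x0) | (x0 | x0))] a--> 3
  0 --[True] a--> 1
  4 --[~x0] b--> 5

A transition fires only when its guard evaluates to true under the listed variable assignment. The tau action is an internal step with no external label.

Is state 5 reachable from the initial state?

After dropping false guards: 9 live edges.
depth 0: {0}
depth 1: {1}  now seen {0,1}
depth 2: {3}  now seen {0,1,3}
R = {0,1,3}

Answer: UNREACHABLE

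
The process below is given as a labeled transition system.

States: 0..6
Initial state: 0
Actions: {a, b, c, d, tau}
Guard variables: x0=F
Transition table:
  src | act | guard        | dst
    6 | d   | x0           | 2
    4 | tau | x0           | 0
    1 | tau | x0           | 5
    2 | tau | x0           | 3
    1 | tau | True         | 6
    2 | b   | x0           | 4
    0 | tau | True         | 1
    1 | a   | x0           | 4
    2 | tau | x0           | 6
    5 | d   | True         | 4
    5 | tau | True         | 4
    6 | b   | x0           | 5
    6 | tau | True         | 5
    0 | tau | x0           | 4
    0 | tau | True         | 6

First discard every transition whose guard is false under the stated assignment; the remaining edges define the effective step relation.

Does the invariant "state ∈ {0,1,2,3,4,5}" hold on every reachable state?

Safe = {0,1,2,3,4,5}
Reachable = {0,1,4,5,6}
  0: safe
  1: safe
  4: safe
  5: safe
  6: VIOLATES
counterexample path to 6: tau

Answer: INVARIANT VIOLATED at state 6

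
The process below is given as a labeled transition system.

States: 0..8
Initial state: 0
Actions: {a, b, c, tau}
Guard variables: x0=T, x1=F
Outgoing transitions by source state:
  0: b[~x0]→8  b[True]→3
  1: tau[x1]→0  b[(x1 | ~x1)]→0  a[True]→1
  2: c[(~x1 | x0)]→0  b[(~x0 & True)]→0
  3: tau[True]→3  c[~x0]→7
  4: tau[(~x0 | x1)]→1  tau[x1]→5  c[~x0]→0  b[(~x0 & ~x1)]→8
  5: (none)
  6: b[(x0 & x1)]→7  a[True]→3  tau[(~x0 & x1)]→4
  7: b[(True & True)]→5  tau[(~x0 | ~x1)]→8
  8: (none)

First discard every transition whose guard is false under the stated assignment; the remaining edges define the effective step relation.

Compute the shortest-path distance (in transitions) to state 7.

Answer: UNREACHABLE

Analysis:
BFS to 7:
  L0 = {0}
  L1 = {3}
7 never appears.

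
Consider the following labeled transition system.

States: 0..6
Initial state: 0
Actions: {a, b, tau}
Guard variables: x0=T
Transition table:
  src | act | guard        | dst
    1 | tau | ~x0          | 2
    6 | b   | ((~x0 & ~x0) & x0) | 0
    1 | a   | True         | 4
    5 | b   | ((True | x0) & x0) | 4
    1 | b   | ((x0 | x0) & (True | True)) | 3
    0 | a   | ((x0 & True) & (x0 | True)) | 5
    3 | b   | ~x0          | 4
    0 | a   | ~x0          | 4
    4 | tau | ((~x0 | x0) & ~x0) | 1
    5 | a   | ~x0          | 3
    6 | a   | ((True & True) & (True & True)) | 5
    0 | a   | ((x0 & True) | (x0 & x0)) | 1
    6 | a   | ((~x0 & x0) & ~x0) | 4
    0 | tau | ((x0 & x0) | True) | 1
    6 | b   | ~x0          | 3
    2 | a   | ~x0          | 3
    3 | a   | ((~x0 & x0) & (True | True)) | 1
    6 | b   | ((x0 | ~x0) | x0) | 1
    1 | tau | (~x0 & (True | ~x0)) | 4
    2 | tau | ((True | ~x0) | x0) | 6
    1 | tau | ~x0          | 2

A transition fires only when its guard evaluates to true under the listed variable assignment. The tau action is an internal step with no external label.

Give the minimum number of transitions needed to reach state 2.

Layered search for 2:
  L0 = {0}
  L1 = {1,5}
  L2 = {3,4}
2 never appears.

Answer: UNREACHABLE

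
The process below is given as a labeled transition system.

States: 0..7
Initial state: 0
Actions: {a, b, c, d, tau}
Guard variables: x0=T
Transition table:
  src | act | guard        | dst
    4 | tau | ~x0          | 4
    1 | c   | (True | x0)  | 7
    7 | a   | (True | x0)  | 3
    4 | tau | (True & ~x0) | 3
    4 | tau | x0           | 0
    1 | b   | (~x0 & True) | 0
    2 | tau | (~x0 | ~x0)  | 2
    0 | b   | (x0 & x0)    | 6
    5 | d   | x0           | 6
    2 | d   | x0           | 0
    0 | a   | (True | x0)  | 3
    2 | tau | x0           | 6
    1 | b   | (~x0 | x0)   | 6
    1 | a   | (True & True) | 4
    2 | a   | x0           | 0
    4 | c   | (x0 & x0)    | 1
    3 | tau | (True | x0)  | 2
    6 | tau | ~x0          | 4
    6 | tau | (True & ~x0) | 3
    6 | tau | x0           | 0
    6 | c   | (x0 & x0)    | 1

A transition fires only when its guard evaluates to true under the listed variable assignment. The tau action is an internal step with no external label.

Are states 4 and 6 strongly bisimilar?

Answer: BISIMILAR

Trace:
Compute ~ classes (split until stable):
  round 0: {{0,1,2,3,4,5,6,7}}
  round 1: {{0},{1},{2},{3},{4,6},{5},{7}}
Fixed point at round 2; 7 class(es).
[4]={4,6}  [6]={4,6}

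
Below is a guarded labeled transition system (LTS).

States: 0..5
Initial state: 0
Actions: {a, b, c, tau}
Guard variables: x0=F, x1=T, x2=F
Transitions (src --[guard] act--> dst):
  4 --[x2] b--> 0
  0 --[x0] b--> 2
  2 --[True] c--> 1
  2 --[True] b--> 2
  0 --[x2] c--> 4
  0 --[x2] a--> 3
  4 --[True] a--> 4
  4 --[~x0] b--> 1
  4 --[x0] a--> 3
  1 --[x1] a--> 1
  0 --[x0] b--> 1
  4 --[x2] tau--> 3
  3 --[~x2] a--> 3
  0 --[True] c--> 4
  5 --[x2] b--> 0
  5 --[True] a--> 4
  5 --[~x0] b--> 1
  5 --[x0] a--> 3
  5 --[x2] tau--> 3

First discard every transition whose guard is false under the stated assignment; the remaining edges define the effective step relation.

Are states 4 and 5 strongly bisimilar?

Answer: BISIMILAR

Trace:
Compute ~ classes (split until stable):
  π0 = {{0,1,2,3,4,5}}
  π1 = {{0},{1,3},{2},{4,5}}
4 equivalence class(es) (converged in 2)
4∈{4,5}, 5∈{4,5}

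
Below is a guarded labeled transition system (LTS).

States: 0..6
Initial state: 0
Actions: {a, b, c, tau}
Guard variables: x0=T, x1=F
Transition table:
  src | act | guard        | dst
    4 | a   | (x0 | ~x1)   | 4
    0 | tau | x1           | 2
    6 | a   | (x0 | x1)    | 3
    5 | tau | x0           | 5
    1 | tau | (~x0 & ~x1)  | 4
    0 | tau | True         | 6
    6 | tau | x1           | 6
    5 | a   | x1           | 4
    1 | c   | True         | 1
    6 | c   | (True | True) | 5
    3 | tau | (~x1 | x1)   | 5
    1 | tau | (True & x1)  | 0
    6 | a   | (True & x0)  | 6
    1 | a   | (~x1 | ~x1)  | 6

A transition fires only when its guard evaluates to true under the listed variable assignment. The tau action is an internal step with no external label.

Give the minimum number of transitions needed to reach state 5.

Layered search for 5:
  Layer 0: {0}
  Layer 1: {6}
  Layer 2: {3,5}
depth(5)=2, e.g. tau·c

Answer: 2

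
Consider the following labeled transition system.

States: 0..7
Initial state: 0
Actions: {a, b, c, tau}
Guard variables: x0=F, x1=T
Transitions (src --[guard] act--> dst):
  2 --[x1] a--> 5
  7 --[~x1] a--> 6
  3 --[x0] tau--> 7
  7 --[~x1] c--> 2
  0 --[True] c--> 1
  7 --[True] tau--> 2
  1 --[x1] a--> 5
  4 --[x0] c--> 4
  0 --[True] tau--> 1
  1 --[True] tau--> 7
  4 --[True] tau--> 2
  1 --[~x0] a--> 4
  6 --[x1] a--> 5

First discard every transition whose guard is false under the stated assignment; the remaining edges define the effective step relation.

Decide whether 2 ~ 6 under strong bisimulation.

Bisimulation quotient by refinement:
  round 0: {{0,1,2,3,4,5,6,7}}
  round 1: {{0},{1},{2,6},{3,5},{4,7}}
stable after 2 split(s): 5 block(s)
2∈{2,6}, 6∈{2,6}

Answer: BISIMILAR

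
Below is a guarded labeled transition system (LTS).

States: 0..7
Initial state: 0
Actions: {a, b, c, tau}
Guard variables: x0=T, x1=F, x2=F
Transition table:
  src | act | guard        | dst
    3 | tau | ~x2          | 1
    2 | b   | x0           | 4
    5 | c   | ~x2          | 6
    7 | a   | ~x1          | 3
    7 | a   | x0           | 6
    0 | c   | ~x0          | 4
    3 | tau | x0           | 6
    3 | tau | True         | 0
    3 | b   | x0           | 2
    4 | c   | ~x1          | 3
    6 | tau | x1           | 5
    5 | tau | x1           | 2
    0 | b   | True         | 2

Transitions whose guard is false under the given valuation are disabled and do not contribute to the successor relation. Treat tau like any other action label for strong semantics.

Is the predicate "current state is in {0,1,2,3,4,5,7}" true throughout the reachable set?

Answer: INVARIANT VIOLATED at state 6

Working:
Safe = {0,1,2,3,4,5,7}
R = {0,1,2,3,4,6}
  0: ok
  1: ok
  2: ok
  3: ok
  4: ok
  6: ✗ unsafe
witness against invariant: b·b·c·tau → 6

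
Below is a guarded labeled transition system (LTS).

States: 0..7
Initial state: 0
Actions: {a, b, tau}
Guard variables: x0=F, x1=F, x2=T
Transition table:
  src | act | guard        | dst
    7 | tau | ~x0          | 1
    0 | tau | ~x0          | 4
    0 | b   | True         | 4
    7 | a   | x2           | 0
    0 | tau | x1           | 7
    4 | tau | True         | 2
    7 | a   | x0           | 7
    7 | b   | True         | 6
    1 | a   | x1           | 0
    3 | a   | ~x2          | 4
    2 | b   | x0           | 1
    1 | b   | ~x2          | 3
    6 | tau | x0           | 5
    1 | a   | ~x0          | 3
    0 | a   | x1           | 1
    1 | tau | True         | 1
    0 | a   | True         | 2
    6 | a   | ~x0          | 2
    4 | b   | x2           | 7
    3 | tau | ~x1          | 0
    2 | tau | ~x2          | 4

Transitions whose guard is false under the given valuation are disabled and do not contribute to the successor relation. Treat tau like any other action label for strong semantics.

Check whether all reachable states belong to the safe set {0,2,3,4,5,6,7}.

Answer: INVARIANT VIOLATED at state 1

Analysis:
Inv-set: {0,2,3,4,5,6,7}
Reachable = {0,1,2,3,4,6,7}
  0: ✓
  1: VIOLATES
  2: ✓
  3: ✓
  4: ✓
  6: ✓
  7: ✓
reach 1 via tau·b·tau — violates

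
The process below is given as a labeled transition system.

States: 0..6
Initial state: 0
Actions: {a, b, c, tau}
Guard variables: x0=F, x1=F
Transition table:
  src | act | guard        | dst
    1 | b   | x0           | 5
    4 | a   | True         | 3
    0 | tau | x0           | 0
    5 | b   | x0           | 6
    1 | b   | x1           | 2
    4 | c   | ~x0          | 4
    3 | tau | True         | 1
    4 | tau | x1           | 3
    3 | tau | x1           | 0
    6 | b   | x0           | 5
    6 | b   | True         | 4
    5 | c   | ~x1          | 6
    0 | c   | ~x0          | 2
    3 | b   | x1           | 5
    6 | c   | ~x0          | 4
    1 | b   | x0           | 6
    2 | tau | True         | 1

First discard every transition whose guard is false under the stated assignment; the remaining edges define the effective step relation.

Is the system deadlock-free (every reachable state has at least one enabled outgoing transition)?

Reach set: {0,1,2}
  0: c→2  [deg 1]
  1: ∅  [STUCK]
  2: tau→1  [deg 1]
witness 1: c·tau

Answer: DEADLOCK at state 1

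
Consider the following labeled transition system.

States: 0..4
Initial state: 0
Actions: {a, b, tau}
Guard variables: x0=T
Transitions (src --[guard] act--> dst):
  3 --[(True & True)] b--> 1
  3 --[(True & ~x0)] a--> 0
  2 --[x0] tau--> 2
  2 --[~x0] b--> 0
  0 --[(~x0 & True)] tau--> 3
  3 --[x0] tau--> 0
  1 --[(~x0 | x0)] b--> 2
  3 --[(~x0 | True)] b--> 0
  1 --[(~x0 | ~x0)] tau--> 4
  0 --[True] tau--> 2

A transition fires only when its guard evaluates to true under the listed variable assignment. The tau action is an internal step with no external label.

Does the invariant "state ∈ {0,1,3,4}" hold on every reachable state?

Answer: INVARIANT VIOLATED at state 2

Working:
Allowed set {0,1,3,4}
Reach set: {0,2}
  0: ok
  2: VIOLATES
reach 2 via tau — violates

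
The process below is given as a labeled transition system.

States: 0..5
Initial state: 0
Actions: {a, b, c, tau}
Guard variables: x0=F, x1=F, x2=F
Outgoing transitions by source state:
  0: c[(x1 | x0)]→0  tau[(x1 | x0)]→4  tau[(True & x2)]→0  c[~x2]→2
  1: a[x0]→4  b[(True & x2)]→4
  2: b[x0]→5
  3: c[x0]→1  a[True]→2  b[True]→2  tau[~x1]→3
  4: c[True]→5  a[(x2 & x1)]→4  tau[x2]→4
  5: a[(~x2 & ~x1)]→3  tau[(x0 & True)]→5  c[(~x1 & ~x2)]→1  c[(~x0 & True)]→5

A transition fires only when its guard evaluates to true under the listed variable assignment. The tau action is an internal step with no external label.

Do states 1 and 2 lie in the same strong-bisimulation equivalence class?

Refine partition for ~:
  P[0] = {{0,1,2,3,4,5}}
  P[1] = {{0,4},{1,2},{3},{5}}
  P[2] = {{0},{1,2},{3},{4},{5}}
5 equivalence class(es) (converged in 3)
1∈{1,2}, 2∈{1,2}

Answer: BISIMILAR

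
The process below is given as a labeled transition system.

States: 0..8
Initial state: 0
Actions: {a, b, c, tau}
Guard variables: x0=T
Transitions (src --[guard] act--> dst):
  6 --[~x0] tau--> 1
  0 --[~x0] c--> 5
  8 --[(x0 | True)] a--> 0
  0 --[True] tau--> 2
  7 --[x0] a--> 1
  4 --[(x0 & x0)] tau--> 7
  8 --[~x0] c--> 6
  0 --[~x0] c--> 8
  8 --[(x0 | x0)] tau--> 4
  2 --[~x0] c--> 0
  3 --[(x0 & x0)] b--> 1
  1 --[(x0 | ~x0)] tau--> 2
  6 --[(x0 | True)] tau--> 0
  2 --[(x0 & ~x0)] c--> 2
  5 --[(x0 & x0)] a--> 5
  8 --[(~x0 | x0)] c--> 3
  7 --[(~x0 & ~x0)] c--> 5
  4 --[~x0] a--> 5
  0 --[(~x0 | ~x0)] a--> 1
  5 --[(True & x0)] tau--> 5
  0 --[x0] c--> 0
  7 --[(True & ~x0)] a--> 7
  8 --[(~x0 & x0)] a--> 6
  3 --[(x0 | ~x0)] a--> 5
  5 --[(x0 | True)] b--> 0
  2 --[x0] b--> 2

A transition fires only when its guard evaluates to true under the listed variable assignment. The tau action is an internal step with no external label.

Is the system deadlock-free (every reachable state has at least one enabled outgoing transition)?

Reachable = {0,2}
  0: c→0  tau→2  [2 exit(s)]
  2: b→2  [1 exit(s)]

Answer: DEADLOCK-FREE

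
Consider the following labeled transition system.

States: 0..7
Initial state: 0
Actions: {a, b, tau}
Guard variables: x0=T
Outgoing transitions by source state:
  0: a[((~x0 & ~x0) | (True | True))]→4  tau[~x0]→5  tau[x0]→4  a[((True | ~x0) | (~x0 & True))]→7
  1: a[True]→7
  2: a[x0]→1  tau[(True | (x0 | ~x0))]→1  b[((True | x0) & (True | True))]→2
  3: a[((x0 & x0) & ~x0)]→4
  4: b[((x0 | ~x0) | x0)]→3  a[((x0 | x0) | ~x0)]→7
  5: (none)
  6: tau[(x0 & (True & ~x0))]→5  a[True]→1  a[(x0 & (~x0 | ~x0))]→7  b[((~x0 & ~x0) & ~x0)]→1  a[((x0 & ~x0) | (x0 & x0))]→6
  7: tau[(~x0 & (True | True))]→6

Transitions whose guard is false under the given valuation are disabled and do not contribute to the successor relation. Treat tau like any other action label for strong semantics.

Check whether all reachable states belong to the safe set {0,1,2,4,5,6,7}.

Answer: INVARIANT VIOLATED at state 3

Working:
Allowed set {0,1,2,4,5,6,7}
Reachable = {0,3,4,7}
  0: ✓
  3: VIOLATES
  4: ✓
  7: ✓
counterexample path to 3: a·b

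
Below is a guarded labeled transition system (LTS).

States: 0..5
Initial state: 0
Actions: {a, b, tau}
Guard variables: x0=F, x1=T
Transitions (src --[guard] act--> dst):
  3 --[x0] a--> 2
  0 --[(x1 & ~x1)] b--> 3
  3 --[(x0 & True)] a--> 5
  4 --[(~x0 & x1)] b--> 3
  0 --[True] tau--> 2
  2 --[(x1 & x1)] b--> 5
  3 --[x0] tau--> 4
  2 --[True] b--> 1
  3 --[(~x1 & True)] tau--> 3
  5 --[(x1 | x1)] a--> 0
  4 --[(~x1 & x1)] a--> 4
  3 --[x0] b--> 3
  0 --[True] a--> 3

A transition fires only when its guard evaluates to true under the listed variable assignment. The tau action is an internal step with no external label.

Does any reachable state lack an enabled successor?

Reach set: {0,1,2,3,5}
  0: a→3  tau→2  [2 exit(s)]
  1: ∅  [STUCK]
  2: b→1  b→5  [2 exit(s)]
  3: ∅  [STUCK]
  5: a→0  [1 exit(s)]
Path to 1: tau·b

Answer: DEADLOCK at state 1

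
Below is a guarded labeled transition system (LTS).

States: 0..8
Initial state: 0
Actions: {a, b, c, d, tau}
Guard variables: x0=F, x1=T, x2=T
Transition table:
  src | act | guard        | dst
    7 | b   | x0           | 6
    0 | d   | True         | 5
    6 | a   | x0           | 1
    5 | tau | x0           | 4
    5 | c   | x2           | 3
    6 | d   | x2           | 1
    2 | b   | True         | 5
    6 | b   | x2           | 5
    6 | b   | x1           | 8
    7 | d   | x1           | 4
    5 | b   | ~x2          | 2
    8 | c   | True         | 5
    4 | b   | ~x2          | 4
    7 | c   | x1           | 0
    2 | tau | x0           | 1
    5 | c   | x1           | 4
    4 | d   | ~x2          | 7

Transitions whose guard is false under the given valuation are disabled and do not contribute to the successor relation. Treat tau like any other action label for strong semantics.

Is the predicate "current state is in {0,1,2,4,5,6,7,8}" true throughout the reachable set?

Inv-set: {0,1,2,4,5,6,7,8}
Reachable = {0,3,4,5}
  0: ✓
  3: ✗ unsafe
  4: ✓
  5: ✓
reach 3 via d·c — violates

Answer: INVARIANT VIOLATED at state 3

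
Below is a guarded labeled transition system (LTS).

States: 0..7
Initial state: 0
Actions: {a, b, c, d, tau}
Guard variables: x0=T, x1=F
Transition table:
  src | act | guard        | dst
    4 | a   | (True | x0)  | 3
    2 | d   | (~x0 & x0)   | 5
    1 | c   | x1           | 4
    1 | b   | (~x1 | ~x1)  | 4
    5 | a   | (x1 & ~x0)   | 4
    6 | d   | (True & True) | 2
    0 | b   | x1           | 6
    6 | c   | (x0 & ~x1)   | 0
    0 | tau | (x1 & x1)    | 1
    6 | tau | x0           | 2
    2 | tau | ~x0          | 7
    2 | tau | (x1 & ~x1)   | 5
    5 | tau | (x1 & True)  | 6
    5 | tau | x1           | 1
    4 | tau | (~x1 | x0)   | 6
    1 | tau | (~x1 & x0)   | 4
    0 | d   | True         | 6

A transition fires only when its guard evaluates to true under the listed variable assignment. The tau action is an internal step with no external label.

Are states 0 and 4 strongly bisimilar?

Bisimulation quotient by refinement:
  π0 = {{0,1,2,3,4,5,6,7}}
  π1 = {{0},{1},{2,3,5,7},{4},{6}}
Fixed point at round 2; 5 class(es).
[0]={0}  [4]={4}

Answer: NOT BISIMILAR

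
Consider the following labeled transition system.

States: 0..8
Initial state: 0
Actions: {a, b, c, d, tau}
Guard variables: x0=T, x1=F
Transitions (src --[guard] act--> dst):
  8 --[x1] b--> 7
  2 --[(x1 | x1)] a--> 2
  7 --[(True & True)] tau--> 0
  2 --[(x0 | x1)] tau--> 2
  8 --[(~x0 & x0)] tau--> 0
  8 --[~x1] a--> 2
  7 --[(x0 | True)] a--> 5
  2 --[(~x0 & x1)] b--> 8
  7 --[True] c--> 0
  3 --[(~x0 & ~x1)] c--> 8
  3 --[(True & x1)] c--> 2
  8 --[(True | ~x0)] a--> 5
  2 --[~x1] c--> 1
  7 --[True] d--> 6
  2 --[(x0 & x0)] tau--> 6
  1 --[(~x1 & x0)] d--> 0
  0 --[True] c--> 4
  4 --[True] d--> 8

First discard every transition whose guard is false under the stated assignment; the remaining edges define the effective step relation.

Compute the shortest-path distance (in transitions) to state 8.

Answer: 2

Working:
Breadth-first toward 8:
  Layer 0: {0}
  Layer 1: {4}
  Layer 2: {8}
first hit 8 at d=2 via c·d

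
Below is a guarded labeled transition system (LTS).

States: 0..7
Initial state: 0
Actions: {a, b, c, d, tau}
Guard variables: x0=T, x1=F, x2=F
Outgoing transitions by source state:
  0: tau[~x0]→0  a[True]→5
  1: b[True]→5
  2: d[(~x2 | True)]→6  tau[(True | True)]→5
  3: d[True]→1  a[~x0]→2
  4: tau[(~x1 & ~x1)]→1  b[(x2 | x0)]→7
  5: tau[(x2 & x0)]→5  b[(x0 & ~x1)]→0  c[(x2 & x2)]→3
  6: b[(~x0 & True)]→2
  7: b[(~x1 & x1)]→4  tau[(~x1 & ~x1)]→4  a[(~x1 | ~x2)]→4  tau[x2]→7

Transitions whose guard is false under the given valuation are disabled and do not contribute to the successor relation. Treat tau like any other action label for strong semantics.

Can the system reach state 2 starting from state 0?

After dropping false guards: 10 live edges.
Layer 0: {0}
Layer 1: {5}  cumulative {0,5}
R = {0,5}

Answer: UNREACHABLE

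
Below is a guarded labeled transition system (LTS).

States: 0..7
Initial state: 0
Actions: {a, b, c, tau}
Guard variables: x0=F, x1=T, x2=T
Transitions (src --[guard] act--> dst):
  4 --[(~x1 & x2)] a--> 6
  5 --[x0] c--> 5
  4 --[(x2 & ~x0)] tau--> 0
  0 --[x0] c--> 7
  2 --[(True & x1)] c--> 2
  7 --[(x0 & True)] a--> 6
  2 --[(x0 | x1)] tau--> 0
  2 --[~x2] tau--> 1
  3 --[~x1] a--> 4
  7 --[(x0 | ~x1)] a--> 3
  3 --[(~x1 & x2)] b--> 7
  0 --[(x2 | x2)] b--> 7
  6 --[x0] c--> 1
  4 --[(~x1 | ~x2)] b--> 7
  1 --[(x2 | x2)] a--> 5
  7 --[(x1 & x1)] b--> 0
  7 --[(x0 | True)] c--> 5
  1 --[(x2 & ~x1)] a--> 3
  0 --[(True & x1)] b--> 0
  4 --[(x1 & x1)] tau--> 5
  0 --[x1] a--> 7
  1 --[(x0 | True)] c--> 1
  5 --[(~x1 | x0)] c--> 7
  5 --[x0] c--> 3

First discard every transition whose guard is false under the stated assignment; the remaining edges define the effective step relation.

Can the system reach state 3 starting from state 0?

11 transition(s) survive guard evaluation.
depth 0: {0}
depth 1: {7}  total {0,7}
depth 2: {5}  total {0,5,7}
Reachable = {0,5,7}

Answer: UNREACHABLE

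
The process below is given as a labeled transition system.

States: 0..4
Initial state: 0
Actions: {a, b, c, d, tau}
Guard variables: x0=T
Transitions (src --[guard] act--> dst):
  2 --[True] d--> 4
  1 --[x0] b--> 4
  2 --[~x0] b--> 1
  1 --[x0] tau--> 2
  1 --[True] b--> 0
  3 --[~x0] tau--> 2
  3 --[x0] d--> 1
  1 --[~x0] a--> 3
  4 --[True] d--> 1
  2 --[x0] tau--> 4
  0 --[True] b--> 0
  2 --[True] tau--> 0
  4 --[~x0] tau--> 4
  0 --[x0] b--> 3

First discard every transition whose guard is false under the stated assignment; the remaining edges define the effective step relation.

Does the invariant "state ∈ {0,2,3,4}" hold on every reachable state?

Safe = {0,2,3,4}
Reach set: {0,1,2,3,4}
  0: ✓
  1: outside
  2: ✓
  3: ✓
  4: ✓
counterexample path to 1: b·d

Answer: INVARIANT VIOLATED at state 1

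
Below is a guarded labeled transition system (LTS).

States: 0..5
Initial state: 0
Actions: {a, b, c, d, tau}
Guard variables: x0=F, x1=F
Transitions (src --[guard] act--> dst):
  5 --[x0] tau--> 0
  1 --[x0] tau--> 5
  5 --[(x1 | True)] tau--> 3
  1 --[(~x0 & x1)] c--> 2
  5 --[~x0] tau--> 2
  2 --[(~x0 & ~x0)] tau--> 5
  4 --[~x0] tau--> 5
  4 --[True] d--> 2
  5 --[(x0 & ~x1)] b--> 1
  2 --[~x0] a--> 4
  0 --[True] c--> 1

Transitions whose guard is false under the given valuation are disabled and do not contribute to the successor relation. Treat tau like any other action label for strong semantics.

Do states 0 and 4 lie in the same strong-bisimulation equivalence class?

Compute ~ classes (split until stable):
  P[0] = {{0,1,2,3,4,5}}
  P[1] = {{0},{1,3},{2},{4},{5}}
Fixed point at round 2; 5 class(es).
0∈{0}, 4∈{4}

Answer: NOT BISIMILAR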